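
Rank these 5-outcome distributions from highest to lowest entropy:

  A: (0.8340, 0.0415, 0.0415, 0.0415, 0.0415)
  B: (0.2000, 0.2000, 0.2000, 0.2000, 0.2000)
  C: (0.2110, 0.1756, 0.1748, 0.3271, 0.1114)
B > C > A

Key insight: Entropy is maximized by uniform distributions and minimized by concentrated distributions.

- Uniform distributions have maximum entropy log₂(5) = 2.3219 bits
- The more "peaked" or concentrated a distribution, the lower its entropy

Entropies:
  H(A) = 0.9805 bits
  H(B) = 2.3219 bits
  H(C) = 2.2343 bits

Ranking: B > C > A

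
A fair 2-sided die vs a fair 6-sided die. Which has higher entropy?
6-sided die

Both are uniform distributions; for uniform over n outcomes, H = log₂(n). H(2-sided) = log₂(2) = 1.000 bits and H(6-sided) = log₂(6) = 2.585 bits. More outcomes in a uniform distribution means higher entropy.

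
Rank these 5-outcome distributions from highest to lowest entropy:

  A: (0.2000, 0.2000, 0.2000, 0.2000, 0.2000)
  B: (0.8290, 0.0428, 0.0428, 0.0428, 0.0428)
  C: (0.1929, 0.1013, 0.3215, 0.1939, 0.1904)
A > C > B

Key insight: Entropy is maximized by uniform distributions and minimized by concentrated distributions.

- Uniform distributions have maximum entropy log₂(5) = 2.3219 bits
- The more "peaked" or concentrated a distribution, the lower its entropy

Entropies:
  H(A) = 2.3219 bits
  H(B) = 1.0020 bits
  H(C) = 2.2334 bits

Ranking: A > C > B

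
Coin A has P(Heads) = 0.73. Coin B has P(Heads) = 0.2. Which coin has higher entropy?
A

For binary distributions, entropy is maximized at p=0.5 and decreases as p moves toward 0 or 1.

H(A) = H(0.73) = 0.8415 bits
H(B) = H(0.2) = 0.7219 bits

Distribution A (p=0.73) is closer to uniform (p=0.5), so it has higher entropy.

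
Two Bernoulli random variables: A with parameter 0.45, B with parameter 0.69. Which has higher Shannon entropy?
A

For binary distributions, entropy is maximized at p=0.5 and decreases as p moves toward 0 or 1.

H(A) = H(0.45) = 0.9928 bits
H(B) = H(0.69) = 0.8932 bits

Distribution A (p=0.45) is closer to uniform (p=0.5), so it has higher entropy.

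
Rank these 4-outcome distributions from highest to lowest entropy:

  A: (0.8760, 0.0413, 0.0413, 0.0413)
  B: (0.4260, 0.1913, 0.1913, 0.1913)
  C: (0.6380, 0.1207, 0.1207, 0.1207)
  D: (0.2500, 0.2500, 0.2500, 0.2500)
D > B > C > A

Key insight: Entropy is maximized by uniform distributions and minimized by concentrated distributions.

Entropies:
  H(A) = 0.7373 bits
  H(B) = 1.8939 bits
  H(C) = 1.5181 bits
  H(D) = 2.0000 bits

Ranking: D > B > C > A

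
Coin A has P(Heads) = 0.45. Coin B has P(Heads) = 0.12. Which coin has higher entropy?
A

For binary distributions, entropy is maximized at p=0.5 and decreases as p moves toward 0 or 1.

H(A) = H(0.45) = 0.9928 bits
H(B) = H(0.12) = 0.5294 bits

Distribution A (p=0.45) is closer to uniform (p=0.5), so it has higher entropy.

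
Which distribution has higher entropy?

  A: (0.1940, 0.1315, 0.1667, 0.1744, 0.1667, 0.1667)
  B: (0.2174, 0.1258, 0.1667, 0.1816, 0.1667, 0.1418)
A

Both distributions are close to uniform, making this a harder comparison.

H(A) = 2.5759 bits
H(B) = 2.5631 bits

The distribution closer to uniform has higher entropy.
Answer: A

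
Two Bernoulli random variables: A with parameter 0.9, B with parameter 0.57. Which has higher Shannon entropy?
B

For binary distributions, entropy is maximized at p=0.5 and decreases as p moves toward 0 or 1.

H(A) = H(0.9) = 0.4690 bits
H(B) = H(0.57) = 0.9858 bits

Distribution B (p=0.57) is closer to uniform (p=0.5), so it has higher entropy.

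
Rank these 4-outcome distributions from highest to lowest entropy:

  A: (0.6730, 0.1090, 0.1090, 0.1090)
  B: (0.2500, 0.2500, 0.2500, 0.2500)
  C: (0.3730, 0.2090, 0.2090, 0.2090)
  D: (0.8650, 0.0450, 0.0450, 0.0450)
B > C > A > D

Key insight: Entropy is maximized by uniform distributions and minimized by concentrated distributions.

Entropies:
  H(A) = 1.4301 bits
  H(B) = 2.0000 bits
  H(C) = 1.9467 bits
  H(D) = 0.7850 bits

Ranking: B > C > A > D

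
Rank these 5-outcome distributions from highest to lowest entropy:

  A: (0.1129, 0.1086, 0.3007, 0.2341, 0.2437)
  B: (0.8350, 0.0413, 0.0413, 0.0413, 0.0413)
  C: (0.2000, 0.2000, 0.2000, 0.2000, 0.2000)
C > A > B

Key insight: Entropy is maximized by uniform distributions and minimized by concentrated distributions.

- Uniform distributions have maximum entropy log₂(5) = 2.3219 bits
- The more "peaked" or concentrated a distribution, the lower its entropy

Entropies:
  H(A) = 2.2112 bits
  H(B) = 0.9761 bits
  H(C) = 2.3219 bits

Ranking: C > A > B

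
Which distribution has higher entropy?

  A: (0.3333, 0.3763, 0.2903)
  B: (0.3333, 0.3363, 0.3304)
B

Both distributions are close to uniform, making this a harder comparison.

H(A) = 1.5769 bits
H(B) = 1.5849 bits

The distribution closer to uniform has higher entropy.
Answer: B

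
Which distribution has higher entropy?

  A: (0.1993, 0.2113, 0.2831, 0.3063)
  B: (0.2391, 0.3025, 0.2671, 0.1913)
B

Both distributions are close to uniform, making this a harder comparison.

H(A) = 1.9759 bits
H(B) = 1.9805 bits

The distribution closer to uniform has higher entropy.
Answer: B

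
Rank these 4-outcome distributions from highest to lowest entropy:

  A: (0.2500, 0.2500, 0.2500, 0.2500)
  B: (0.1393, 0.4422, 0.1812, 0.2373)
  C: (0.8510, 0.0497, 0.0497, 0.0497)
A > B > C

Key insight: Entropy is maximized by uniform distributions and minimized by concentrated distributions.

- Uniform distributions have maximum entropy log₂(4) = 2.0000 bits
- The more "peaked" or concentrated a distribution, the lower its entropy

Entropies:
  H(A) = 2.0000 bits
  H(B) = 1.8557 bits
  H(C) = 0.8435 bits

Ranking: A > B > C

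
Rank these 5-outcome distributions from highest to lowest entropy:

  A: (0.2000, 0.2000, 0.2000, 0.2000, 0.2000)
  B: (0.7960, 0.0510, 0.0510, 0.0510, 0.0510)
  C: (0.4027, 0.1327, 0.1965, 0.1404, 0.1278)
A > C > B

Key insight: Entropy is maximized by uniform distributions and minimized by concentrated distributions.

- Uniform distributions have maximum entropy log₂(5) = 2.3219 bits
- The more "peaked" or concentrated a distribution, the lower its entropy

Entropies:
  H(A) = 2.3219 bits
  H(B) = 1.1379 bits
  H(C) = 2.1532 bits

Ranking: A > C > B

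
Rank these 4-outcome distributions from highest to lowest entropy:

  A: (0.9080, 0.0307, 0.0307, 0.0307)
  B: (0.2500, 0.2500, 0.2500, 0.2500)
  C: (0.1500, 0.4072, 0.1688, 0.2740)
B > C > A

Key insight: Entropy is maximized by uniform distributions and minimized by concentrated distributions.

- Uniform distributions have maximum entropy log₂(4) = 2.0000 bits
- The more "peaked" or concentrated a distribution, the lower its entropy

Entropies:
  H(A) = 0.5889 bits
  H(B) = 2.0000 bits
  H(C) = 1.8834 bits

Ranking: B > C > A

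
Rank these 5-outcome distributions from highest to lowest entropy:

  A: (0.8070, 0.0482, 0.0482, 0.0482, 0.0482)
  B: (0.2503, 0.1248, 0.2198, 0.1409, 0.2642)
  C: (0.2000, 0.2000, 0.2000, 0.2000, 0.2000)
C > B > A

Key insight: Entropy is maximized by uniform distributions and minimized by concentrated distributions.

- Uniform distributions have maximum entropy log₂(5) = 2.3219 bits
- The more "peaked" or concentrated a distribution, the lower its entropy

Entropies:
  H(A) = 1.0937 bits
  H(B) = 2.2610 bits
  H(C) = 2.3219 bits

Ranking: C > B > A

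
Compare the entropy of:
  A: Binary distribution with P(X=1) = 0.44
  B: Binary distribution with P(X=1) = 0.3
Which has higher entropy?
A

For binary distributions, entropy is maximized at p=0.5 and decreases as p moves toward 0 or 1.

H(A) = H(0.44) = 0.9896 bits
H(B) = H(0.3) = 0.8813 bits

Distribution A (p=0.44) is closer to uniform (p=0.5), so it has higher entropy.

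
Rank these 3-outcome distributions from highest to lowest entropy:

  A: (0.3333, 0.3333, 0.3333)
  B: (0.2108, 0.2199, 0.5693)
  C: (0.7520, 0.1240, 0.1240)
A > B > C

Key insight: Entropy is maximized by uniform distributions and minimized by concentrated distributions.

- Uniform distributions have maximum entropy log₂(3) = 1.5850 bits
- The more "peaked" or concentrated a distribution, the lower its entropy

Entropies:
  H(A) = 1.5850 bits
  H(B) = 1.4166 bits
  H(C) = 1.0561 bits

Ranking: A > B > C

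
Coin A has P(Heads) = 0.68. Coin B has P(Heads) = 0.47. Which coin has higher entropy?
B

For binary distributions, entropy is maximized at p=0.5 and decreases as p moves toward 0 or 1.

H(A) = H(0.68) = 0.9044 bits
H(B) = H(0.47) = 0.9974 bits

Distribution B (p=0.47) is closer to uniform (p=0.5), so it has higher entropy.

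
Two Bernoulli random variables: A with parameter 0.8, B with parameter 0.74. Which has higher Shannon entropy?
B

For binary distributions, entropy is maximized at p=0.5 and decreases as p moves toward 0 or 1.

H(A) = H(0.8) = 0.7219 bits
H(B) = H(0.74) = 0.8267 bits

Distribution B (p=0.74) is closer to uniform (p=0.5), so it has higher entropy.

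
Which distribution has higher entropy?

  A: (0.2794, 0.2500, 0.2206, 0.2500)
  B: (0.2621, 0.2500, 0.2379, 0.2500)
B

Both distributions are close to uniform, making this a harder comparison.

H(A) = 1.9950 bits
H(B) = 1.9992 bits

The distribution closer to uniform has higher entropy.
Answer: B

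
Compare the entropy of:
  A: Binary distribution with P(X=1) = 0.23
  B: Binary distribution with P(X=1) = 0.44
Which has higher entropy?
B

For binary distributions, entropy is maximized at p=0.5 and decreases as p moves toward 0 or 1.

H(A) = H(0.23) = 0.7780 bits
H(B) = H(0.44) = 0.9896 bits

Distribution B (p=0.44) is closer to uniform (p=0.5), so it has higher entropy.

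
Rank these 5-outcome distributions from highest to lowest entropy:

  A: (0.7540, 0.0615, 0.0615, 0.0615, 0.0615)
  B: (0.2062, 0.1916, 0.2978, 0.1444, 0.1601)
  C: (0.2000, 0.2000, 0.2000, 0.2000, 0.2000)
C > B > A

Key insight: Entropy is maximized by uniform distributions and minimized by concentrated distributions.

- Uniform distributions have maximum entropy log₂(5) = 2.3219 bits
- The more "peaked" or concentrated a distribution, the lower its entropy

Entropies:
  H(A) = 1.2969 bits
  H(B) = 2.2730 bits
  H(C) = 2.3219 bits

Ranking: C > B > A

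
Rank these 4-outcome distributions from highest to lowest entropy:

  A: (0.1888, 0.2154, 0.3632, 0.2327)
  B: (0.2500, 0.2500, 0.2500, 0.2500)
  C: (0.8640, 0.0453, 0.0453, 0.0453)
B > A > C

Key insight: Entropy is maximized by uniform distributions and minimized by concentrated distributions.

- Uniform distributions have maximum entropy log₂(4) = 2.0000 bits
- The more "peaked" or concentrated a distribution, the lower its entropy

Entropies:
  H(A) = 1.9513 bits
  H(B) = 2.0000 bits
  H(C) = 0.7892 bits

Ranking: B > A > C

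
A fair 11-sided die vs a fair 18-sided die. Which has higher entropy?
18-sided die

Both are uniform distributions; for uniform over n outcomes, H = log₂(n). H(11-sided) = log₂(11) = 3.459 bits and H(18-sided) = log₂(18) = 4.170 bits. More outcomes in a uniform distribution means higher entropy.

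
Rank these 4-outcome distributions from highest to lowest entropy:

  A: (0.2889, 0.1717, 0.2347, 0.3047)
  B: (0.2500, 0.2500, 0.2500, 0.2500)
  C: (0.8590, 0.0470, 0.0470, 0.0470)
B > A > C

Key insight: Entropy is maximized by uniform distributions and minimized by concentrated distributions.

- Uniform distributions have maximum entropy log₂(4) = 2.0000 bits
- The more "peaked" or concentrated a distribution, the lower its entropy

Entropies:
  H(A) = 1.9672 bits
  H(B) = 2.0000 bits
  H(C) = 0.8103 bits

Ranking: B > A > C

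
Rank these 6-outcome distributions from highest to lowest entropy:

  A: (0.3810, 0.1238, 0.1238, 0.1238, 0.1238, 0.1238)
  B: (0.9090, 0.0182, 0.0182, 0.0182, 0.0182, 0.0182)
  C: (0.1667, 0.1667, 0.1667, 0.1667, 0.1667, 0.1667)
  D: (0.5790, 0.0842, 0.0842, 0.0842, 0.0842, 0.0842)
C > A > D > B

Key insight: Entropy is maximized by uniform distributions and minimized by concentrated distributions.

Entropies:
  H(A) = 2.3960 bits
  H(B) = 0.6511 bits
  H(C) = 2.5850 bits
  H(D) = 1.9594 bits

Ranking: C > A > D > B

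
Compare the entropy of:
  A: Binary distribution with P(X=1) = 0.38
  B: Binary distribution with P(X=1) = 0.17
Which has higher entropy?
A

For binary distributions, entropy is maximized at p=0.5 and decreases as p moves toward 0 or 1.

H(A) = H(0.38) = 0.9580 bits
H(B) = H(0.17) = 0.6577 bits

Distribution A (p=0.38) is closer to uniform (p=0.5), so it has higher entropy.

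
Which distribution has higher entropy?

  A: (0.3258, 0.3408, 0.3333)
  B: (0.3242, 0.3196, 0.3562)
A

Both distributions are close to uniform, making this a harder comparison.

H(A) = 1.5847 bits
H(B) = 1.5833 bits

The distribution closer to uniform has higher entropy.
Answer: A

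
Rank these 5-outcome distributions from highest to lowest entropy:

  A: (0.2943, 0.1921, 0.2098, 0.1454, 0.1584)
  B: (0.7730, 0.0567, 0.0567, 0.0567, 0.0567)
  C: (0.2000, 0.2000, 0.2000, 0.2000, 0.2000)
C > A > B

Key insight: Entropy is maximized by uniform distributions and minimized by concentrated distributions.

- Uniform distributions have maximum entropy log₂(5) = 2.3219 bits
- The more "peaked" or concentrated a distribution, the lower its entropy

Entropies:
  H(A) = 2.2748 bits
  H(B) = 1.2267 bits
  H(C) = 2.3219 bits

Ranking: C > A > B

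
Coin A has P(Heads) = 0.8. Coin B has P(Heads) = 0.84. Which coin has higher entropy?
A

For binary distributions, entropy is maximized at p=0.5 and decreases as p moves toward 0 or 1.

H(A) = H(0.8) = 0.7219 bits
H(B) = H(0.84) = 0.6343 bits

Distribution A (p=0.8) is closer to uniform (p=0.5), so it has higher entropy.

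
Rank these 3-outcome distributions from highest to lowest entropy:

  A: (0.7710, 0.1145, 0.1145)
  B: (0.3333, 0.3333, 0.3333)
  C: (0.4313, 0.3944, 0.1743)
B > C > A

Key insight: Entropy is maximized by uniform distributions and minimized by concentrated distributions.

- Uniform distributions have maximum entropy log₂(3) = 1.5850 bits
- The more "peaked" or concentrated a distribution, the lower its entropy

Entropies:
  H(A) = 1.0053 bits
  H(B) = 1.5850 bits
  H(C) = 1.4920 bits

Ranking: B > C > A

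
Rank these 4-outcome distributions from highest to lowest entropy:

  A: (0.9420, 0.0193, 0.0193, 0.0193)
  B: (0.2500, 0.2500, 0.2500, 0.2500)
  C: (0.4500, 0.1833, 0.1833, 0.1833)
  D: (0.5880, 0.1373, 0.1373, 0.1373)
B > C > D > A

Key insight: Entropy is maximized by uniform distributions and minimized by concentrated distributions.

Entropies:
  H(A) = 0.4114 bits
  H(B) = 2.0000 bits
  H(C) = 1.8645 bits
  H(D) = 1.6305 bits

Ranking: B > C > D > A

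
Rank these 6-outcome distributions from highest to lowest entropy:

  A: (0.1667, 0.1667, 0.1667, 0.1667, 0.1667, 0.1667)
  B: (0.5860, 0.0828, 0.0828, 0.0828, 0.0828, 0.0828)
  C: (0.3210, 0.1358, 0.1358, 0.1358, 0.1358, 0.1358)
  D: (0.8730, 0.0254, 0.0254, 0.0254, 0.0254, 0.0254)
A > C > B > D

Key insight: Entropy is maximized by uniform distributions and minimized by concentrated distributions.

Entropies:
  H(A) = 2.5850 bits
  H(B) = 1.9398 bits
  H(C) = 2.4821 bits
  H(D) = 0.8440 bits

Ranking: A > C > B > D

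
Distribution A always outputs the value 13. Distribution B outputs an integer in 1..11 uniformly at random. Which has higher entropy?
B

A is deterministic, so H(A) = 0. B is uniform over 11 outcomes, so H(B) = log₂(11) = 3.459 bits. Any distribution with genuine randomness has higher entropy than a deterministic one.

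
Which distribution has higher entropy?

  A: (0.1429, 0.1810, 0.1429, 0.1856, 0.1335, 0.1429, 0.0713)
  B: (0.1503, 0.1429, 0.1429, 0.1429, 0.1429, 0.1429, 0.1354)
B

Both distributions are close to uniform, making this a harder comparison.

H(A) = 2.7600 bits
H(B) = 2.8068 bits

The distribution closer to uniform has higher entropy.
Answer: B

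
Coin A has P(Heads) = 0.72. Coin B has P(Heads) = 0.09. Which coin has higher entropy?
A

For binary distributions, entropy is maximized at p=0.5 and decreases as p moves toward 0 or 1.

H(A) = H(0.72) = 0.8555 bits
H(B) = H(0.09) = 0.4365 bits

Distribution A (p=0.72) is closer to uniform (p=0.5), so it has higher entropy.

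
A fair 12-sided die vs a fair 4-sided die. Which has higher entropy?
12-sided die

Both are uniform distributions; for uniform over n outcomes, H = log₂(n). H(12-sided) = log₂(12) = 3.585 bits and H(4-sided) = log₂(4) = 2.000 bits. More outcomes in a uniform distribution means higher entropy.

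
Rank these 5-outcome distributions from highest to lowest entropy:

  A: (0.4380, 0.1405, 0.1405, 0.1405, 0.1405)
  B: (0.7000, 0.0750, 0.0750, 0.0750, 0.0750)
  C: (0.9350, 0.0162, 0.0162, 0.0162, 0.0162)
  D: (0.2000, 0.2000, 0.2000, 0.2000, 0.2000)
D > A > B > C

Key insight: Entropy is maximized by uniform distributions and minimized by concentrated distributions.

Entropies:
  H(A) = 2.1129 bits
  H(B) = 1.4813 bits
  H(C) = 0.4770 bits
  H(D) = 2.3219 bits

Ranking: D > A > B > C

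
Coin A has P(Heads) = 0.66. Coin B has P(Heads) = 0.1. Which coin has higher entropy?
A

For binary distributions, entropy is maximized at p=0.5 and decreases as p moves toward 0 or 1.

H(A) = H(0.66) = 0.9248 bits
H(B) = H(0.1) = 0.4690 bits

Distribution A (p=0.66) is closer to uniform (p=0.5), so it has higher entropy.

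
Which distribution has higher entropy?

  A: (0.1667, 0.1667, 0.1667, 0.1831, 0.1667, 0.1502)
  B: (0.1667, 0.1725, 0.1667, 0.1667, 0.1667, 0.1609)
B

Both distributions are close to uniform, making this a harder comparison.

H(A) = 2.5826 bits
H(B) = 2.5847 bits

The distribution closer to uniform has higher entropy.
Answer: B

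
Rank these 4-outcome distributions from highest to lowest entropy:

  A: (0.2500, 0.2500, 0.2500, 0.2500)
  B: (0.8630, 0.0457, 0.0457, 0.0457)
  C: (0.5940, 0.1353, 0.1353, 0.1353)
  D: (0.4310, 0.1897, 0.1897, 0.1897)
A > D > C > B

Key insight: Entropy is maximized by uniform distributions and minimized by concentrated distributions.

Entropies:
  H(A) = 2.0000 bits
  H(B) = 0.7935 bits
  H(C) = 1.6178 bits
  H(D) = 1.8881 bits

Ranking: A > D > C > B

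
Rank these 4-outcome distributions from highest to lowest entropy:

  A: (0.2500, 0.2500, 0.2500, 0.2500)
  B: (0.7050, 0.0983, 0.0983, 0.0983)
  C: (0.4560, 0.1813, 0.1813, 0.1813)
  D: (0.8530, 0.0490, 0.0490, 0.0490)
A > C > B > D

Key insight: Entropy is maximized by uniform distributions and minimized by concentrated distributions.

Entropies:
  H(A) = 2.0000 bits
  H(B) = 1.3427 bits
  H(C) = 1.8566 bits
  H(D) = 0.8353 bits

Ranking: A > C > B > D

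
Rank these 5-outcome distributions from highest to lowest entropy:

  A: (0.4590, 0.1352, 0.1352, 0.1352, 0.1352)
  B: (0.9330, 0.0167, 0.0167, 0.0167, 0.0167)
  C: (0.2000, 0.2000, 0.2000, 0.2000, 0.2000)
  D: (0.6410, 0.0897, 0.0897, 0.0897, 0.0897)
C > A > D > B

Key insight: Entropy is maximized by uniform distributions and minimized by concentrated distributions.

Entropies:
  H(A) = 2.0771 bits
  H(B) = 0.4886 bits
  H(C) = 2.3219 bits
  H(D) = 1.6598 bits

Ranking: C > A > D > B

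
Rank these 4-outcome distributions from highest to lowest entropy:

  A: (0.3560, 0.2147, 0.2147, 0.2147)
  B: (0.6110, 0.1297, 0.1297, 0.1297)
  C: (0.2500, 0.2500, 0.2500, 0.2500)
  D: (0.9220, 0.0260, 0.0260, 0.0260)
C > A > B > D

Key insight: Entropy is maximized by uniform distributions and minimized by concentrated distributions.

Entropies:
  H(A) = 1.9600 bits
  H(B) = 1.5807 bits
  H(C) = 2.0000 bits
  H(D) = 0.5187 bits

Ranking: C > A > B > D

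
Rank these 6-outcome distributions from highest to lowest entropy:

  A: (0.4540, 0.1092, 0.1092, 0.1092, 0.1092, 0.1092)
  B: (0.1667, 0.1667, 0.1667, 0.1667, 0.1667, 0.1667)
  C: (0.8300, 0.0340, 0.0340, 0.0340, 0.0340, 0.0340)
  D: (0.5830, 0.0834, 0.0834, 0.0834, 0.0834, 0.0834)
B > A > D > C

Key insight: Entropy is maximized by uniform distributions and minimized by concentrated distributions.

Entropies:
  H(A) = 2.2617 bits
  H(B) = 2.5850 bits
  H(C) = 1.0524 bits
  H(D) = 1.9483 bits

Ranking: B > A > D > C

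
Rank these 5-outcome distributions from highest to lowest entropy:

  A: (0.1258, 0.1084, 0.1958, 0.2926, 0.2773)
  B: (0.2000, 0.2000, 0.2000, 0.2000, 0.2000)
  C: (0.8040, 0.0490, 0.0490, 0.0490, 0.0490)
B > A > C

Key insight: Entropy is maximized by uniform distributions and minimized by concentrated distributions.

- Uniform distributions have maximum entropy log₂(5) = 2.3219 bits
- The more "peaked" or concentrated a distribution, the lower its entropy

Entropies:
  H(A) = 2.2164 bits
  H(B) = 2.3219 bits
  H(C) = 1.1059 bits

Ranking: B > A > C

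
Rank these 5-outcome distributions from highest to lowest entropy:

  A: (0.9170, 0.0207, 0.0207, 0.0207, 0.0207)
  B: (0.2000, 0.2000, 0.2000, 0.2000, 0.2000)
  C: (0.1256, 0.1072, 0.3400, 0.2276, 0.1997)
B > C > A

Key insight: Entropy is maximized by uniform distributions and minimized by concentrated distributions.

- Uniform distributions have maximum entropy log₂(5) = 2.3219 bits
- The more "peaked" or concentrated a distribution, the lower its entropy

Entropies:
  H(A) = 0.5787 bits
  H(B) = 2.3219 bits
  H(C) = 2.2006 bits

Ranking: B > C > A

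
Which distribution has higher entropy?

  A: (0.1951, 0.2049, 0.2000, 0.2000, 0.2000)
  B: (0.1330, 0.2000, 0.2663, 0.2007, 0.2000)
A

Both distributions are close to uniform, making this a harder comparison.

H(A) = 2.3218 bits
H(B) = 2.2892 bits

The distribution closer to uniform has higher entropy.
Answer: A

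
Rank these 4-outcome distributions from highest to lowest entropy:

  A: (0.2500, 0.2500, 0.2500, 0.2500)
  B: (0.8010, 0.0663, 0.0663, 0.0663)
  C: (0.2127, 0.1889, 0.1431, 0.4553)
A > C > B

Key insight: Entropy is maximized by uniform distributions and minimized by concentrated distributions.

- Uniform distributions have maximum entropy log₂(4) = 2.0000 bits
- The more "peaked" or concentrated a distribution, the lower its entropy

Entropies:
  H(A) = 2.0000 bits
  H(B) = 1.0353 bits
  H(C) = 1.8474 bits

Ranking: A > C > B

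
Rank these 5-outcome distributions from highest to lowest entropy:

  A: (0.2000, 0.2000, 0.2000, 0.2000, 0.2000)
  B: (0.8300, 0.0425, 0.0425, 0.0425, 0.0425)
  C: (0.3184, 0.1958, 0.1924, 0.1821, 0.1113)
A > C > B

Key insight: Entropy is maximized by uniform distributions and minimized by concentrated distributions.

- Uniform distributions have maximum entropy log₂(5) = 2.3219 bits
- The more "peaked" or concentrated a distribution, the lower its entropy

Entropies:
  H(A) = 2.3219 bits
  H(B) = 0.9977 bits
  H(C) = 2.2439 bits

Ranking: A > C > B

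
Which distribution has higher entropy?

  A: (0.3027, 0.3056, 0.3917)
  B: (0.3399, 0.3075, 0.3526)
B

Both distributions are close to uniform, making this a harder comparison.

H(A) = 1.5742 bits
H(B) = 1.5826 bits

The distribution closer to uniform has higher entropy.
Answer: B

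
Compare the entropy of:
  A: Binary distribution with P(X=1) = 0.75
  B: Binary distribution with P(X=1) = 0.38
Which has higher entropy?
B

For binary distributions, entropy is maximized at p=0.5 and decreases as p moves toward 0 or 1.

H(A) = H(0.75) = 0.8113 bits
H(B) = H(0.38) = 0.9580 bits

Distribution B (p=0.38) is closer to uniform (p=0.5), so it has higher entropy.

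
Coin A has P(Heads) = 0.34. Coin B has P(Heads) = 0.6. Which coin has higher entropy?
B

For binary distributions, entropy is maximized at p=0.5 and decreases as p moves toward 0 or 1.

H(A) = H(0.34) = 0.9248 bits
H(B) = H(0.6) = 0.9710 bits

Distribution B (p=0.6) is closer to uniform (p=0.5), so it has higher entropy.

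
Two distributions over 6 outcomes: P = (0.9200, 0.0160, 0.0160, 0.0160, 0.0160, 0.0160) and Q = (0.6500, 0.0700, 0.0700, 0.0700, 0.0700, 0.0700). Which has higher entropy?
Q

P is highly concentrated on one outcome (92%), making it nearly deterministic. Q spreads its mass more evenly (max 65%). The more spread-out distribution has higher entropy: H(P) ≈ 0.588 bits, H(Q) ≈ 1.747 bits.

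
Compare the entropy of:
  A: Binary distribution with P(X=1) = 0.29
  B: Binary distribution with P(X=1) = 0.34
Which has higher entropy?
B

For binary distributions, entropy is maximized at p=0.5 and decreases as p moves toward 0 or 1.

H(A) = H(0.29) = 0.8687 bits
H(B) = H(0.34) = 0.9248 bits

Distribution B (p=0.34) is closer to uniform (p=0.5), so it has higher entropy.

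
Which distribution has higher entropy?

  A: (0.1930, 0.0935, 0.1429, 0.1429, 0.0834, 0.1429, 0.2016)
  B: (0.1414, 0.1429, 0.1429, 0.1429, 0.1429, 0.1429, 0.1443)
B

Both distributions are close to uniform, making this a harder comparison.

H(A) = 2.7454 bits
H(B) = 2.8073 bits

The distribution closer to uniform has higher entropy.
Answer: B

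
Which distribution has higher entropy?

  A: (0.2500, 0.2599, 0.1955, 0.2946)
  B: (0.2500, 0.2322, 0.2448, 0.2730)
B

Both distributions are close to uniform, making this a harder comparison.

H(A) = 1.9850 bits
H(B) = 1.9975 bits

The distribution closer to uniform has higher entropy.
Answer: B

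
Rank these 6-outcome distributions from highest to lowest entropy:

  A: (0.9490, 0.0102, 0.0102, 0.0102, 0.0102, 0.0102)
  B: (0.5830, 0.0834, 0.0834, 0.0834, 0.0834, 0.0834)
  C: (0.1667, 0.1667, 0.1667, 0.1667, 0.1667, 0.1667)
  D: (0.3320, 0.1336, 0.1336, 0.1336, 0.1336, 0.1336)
C > D > B > A

Key insight: Entropy is maximized by uniform distributions and minimized by concentrated distributions.

Entropies:
  H(A) = 0.4090 bits
  H(B) = 1.9483 bits
  H(C) = 2.5850 bits
  H(D) = 2.4680 bits

Ranking: C > D > B > A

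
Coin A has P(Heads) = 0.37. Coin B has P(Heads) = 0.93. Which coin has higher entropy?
A

For binary distributions, entropy is maximized at p=0.5 and decreases as p moves toward 0 or 1.

H(A) = H(0.37) = 0.9507 bits
H(B) = H(0.93) = 0.3659 bits

Distribution A (p=0.37) is closer to uniform (p=0.5), so it has higher entropy.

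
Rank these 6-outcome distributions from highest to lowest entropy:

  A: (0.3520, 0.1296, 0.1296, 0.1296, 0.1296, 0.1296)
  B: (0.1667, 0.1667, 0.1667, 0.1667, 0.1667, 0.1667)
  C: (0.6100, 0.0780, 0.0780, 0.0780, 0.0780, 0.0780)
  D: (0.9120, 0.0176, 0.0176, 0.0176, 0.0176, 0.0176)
B > A > C > D

Key insight: Entropy is maximized by uniform distributions and minimized by concentrated distributions.

Entropies:
  H(A) = 2.4405 bits
  H(B) = 2.5850 bits
  H(C) = 1.8704 bits
  H(D) = 0.6341 bits

Ranking: B > A > C > D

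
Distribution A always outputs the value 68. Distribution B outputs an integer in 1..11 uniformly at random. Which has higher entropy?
B

A is deterministic, so H(A) = 0. B is uniform over 11 outcomes, so H(B) = log₂(11) = 3.459 bits. Any distribution with genuine randomness has higher entropy than a deterministic one.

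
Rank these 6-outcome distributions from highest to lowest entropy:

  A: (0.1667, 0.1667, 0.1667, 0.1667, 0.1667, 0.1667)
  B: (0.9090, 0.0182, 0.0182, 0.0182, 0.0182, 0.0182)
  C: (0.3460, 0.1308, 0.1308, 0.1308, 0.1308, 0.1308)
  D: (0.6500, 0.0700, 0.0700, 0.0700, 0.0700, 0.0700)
A > C > D > B

Key insight: Entropy is maximized by uniform distributions and minimized by concentrated distributions.

Entropies:
  H(A) = 2.5850 bits
  H(B) = 0.6511 bits
  H(C) = 2.4490 bits
  H(D) = 1.7467 bits

Ranking: A > C > D > B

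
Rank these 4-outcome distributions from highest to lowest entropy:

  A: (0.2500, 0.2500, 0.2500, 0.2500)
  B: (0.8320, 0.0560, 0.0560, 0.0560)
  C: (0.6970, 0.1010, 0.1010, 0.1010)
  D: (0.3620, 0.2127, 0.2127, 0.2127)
A > D > C > B

Key insight: Entropy is maximized by uniform distributions and minimized by concentrated distributions.

Entropies:
  H(A) = 2.0000 bits
  H(B) = 0.9194 bits
  H(C) = 1.3652 bits
  H(D) = 1.9555 bits

Ranking: A > D > C > B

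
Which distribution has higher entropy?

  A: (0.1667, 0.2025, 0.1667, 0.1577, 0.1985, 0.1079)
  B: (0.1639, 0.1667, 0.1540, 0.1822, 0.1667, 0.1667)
B

Both distributions are close to uniform, making this a harder comparison.

H(A) = 2.5582 bits
H(B) = 2.5832 bits

The distribution closer to uniform has higher entropy.
Answer: B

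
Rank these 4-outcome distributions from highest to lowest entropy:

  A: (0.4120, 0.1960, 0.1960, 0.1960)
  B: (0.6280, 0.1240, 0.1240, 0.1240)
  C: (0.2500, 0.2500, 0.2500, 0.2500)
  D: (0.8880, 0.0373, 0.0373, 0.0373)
C > A > B > D

Key insight: Entropy is maximized by uniform distributions and minimized by concentrated distributions.

Entropies:
  H(A) = 1.9095 bits
  H(B) = 1.5418 bits
  H(C) = 2.0000 bits
  H(D) = 0.6834 bits

Ranking: C > A > B > D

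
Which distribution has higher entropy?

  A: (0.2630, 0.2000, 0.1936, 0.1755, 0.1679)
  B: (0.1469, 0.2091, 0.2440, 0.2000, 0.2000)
B

Both distributions are close to uniform, making this a harder comparison.

H(A) = 2.3026 bits
H(B) = 2.3039 bits

The distribution closer to uniform has higher entropy.
Answer: B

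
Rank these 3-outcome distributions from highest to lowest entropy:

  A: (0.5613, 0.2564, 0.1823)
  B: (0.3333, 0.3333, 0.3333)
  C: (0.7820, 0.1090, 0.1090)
B > A > C

Key insight: Entropy is maximized by uniform distributions and minimized by concentrated distributions.

- Uniform distributions have maximum entropy log₂(3) = 1.5850 bits
- The more "peaked" or concentrated a distribution, the lower its entropy

Entropies:
  H(A) = 1.4188 bits
  H(B) = 1.5850 bits
  H(C) = 0.9745 bits

Ranking: B > A > C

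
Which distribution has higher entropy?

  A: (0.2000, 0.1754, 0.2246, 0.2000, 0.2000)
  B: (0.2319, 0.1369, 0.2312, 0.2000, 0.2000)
A

Both distributions are close to uniform, making this a harder comparison.

H(A) = 2.3176 bits
H(B) = 2.2990 bits

The distribution closer to uniform has higher entropy.
Answer: A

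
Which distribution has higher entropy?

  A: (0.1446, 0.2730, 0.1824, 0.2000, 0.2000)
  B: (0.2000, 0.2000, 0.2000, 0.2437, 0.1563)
B

Both distributions are close to uniform, making this a harder comparison.

H(A) = 2.2913 bits
H(B) = 2.3080 bits

The distribution closer to uniform has higher entropy.
Answer: B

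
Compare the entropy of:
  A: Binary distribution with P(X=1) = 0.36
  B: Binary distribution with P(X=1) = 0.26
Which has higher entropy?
A

For binary distributions, entropy is maximized at p=0.5 and decreases as p moves toward 0 or 1.

H(A) = H(0.36) = 0.9427 bits
H(B) = H(0.26) = 0.8267 bits

Distribution A (p=0.36) is closer to uniform (p=0.5), so it has higher entropy.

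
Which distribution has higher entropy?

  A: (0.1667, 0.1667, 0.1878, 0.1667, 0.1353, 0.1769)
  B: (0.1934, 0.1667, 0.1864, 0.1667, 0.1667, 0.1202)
A

Both distributions are close to uniform, making this a harder comparison.

H(A) = 2.5781 bits
H(B) = 2.5700 bits

The distribution closer to uniform has higher entropy.
Answer: A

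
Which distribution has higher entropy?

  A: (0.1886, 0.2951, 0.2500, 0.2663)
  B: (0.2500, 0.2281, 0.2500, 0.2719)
B

Both distributions are close to uniform, making this a harder comparison.

H(A) = 1.9818 bits
H(B) = 1.9972 bits

The distribution closer to uniform has higher entropy.
Answer: B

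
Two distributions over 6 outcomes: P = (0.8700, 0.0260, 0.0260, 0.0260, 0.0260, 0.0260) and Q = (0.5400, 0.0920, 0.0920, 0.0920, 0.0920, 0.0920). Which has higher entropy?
Q

P is highly concentrated on one outcome (87%), making it nearly deterministic. Q spreads its mass more evenly (max 54%). The more spread-out distribution has higher entropy: H(P) ≈ 0.859 bits, H(Q) ≈ 2.063 bits.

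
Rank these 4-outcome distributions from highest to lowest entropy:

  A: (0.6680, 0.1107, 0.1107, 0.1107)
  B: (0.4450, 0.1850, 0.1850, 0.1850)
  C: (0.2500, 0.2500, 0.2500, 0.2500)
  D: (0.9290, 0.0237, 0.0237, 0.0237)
C > B > A > D

Key insight: Entropy is maximized by uniform distributions and minimized by concentrated distributions.

Entropies:
  H(A) = 1.4432 bits
  H(B) = 1.8709 bits
  H(C) = 2.0000 bits
  H(D) = 0.4822 bits

Ranking: C > B > A > D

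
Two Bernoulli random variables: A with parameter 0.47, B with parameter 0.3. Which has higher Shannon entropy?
A

For binary distributions, entropy is maximized at p=0.5 and decreases as p moves toward 0 or 1.

H(A) = H(0.47) = 0.9974 bits
H(B) = H(0.3) = 0.8813 bits

Distribution A (p=0.47) is closer to uniform (p=0.5), so it has higher entropy.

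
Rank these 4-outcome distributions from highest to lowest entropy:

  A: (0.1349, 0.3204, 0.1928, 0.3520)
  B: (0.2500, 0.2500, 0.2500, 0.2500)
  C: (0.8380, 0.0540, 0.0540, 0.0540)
B > A > C

Key insight: Entropy is maximized by uniform distributions and minimized by concentrated distributions.

- Uniform distributions have maximum entropy log₂(4) = 2.0000 bits
- The more "peaked" or concentrated a distribution, the lower its entropy

Entropies:
  H(A) = 1.9040 bits
  H(B) = 2.0000 bits
  H(C) = 0.8958 bits

Ranking: B > A > C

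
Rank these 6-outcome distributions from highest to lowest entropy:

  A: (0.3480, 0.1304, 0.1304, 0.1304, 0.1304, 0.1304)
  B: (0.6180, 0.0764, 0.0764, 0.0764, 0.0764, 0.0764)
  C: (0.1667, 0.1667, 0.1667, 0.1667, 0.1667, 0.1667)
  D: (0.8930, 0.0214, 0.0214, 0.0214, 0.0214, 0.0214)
C > A > B > D

Key insight: Entropy is maximized by uniform distributions and minimized by concentrated distributions.

Entropies:
  H(A) = 2.4462 bits
  H(B) = 1.8464 bits
  H(C) = 2.5850 bits
  H(D) = 0.7392 bits

Ranking: C > A > B > D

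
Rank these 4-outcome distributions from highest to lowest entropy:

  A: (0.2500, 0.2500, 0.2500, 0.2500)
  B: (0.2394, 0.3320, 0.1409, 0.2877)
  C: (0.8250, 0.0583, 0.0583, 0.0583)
A > B > C

Key insight: Entropy is maximized by uniform distributions and minimized by concentrated distributions.

- Uniform distributions have maximum entropy log₂(4) = 2.0000 bits
- The more "peaked" or concentrated a distribution, the lower its entropy

Entropies:
  H(A) = 2.0000 bits
  H(B) = 1.9373 bits
  H(C) = 0.9464 bits

Ranking: A > B > C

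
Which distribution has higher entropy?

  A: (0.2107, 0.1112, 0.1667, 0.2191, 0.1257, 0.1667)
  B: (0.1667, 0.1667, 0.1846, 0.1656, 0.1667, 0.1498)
B

Both distributions are close to uniform, making this a harder comparison.

H(A) = 2.5434 bits
H(B) = 2.5823 bits

The distribution closer to uniform has higher entropy.
Answer: B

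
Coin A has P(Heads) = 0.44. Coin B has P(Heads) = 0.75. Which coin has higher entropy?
A

For binary distributions, entropy is maximized at p=0.5 and decreases as p moves toward 0 or 1.

H(A) = H(0.44) = 0.9896 bits
H(B) = H(0.75) = 0.8113 bits

Distribution A (p=0.44) is closer to uniform (p=0.5), so it has higher entropy.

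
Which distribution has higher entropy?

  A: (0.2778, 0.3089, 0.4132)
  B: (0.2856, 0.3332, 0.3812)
B

Both distributions are close to uniform, making this a harder comparison.

H(A) = 1.5637 bits
H(B) = 1.5751 bits

The distribution closer to uniform has higher entropy.
Answer: B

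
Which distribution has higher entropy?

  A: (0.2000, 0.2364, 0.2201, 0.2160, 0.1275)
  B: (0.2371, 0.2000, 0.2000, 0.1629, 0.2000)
B

Both distributions are close to uniform, making this a harder comparison.

H(A) = 2.2933 bits
H(B) = 2.3119 bits

The distribution closer to uniform has higher entropy.
Answer: B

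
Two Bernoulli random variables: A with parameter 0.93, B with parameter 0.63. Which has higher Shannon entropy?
B

For binary distributions, entropy is maximized at p=0.5 and decreases as p moves toward 0 or 1.

H(A) = H(0.93) = 0.3659 bits
H(B) = H(0.63) = 0.9507 bits

Distribution B (p=0.63) is closer to uniform (p=0.5), so it has higher entropy.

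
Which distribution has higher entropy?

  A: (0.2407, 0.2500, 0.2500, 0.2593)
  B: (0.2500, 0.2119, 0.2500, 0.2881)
A

Both distributions are close to uniform, making this a harder comparison.

H(A) = 1.9995 bits
H(B) = 1.9916 bits

The distribution closer to uniform has higher entropy.
Answer: A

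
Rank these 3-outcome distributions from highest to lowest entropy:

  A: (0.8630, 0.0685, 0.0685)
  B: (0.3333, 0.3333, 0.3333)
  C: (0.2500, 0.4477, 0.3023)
B > C > A

Key insight: Entropy is maximized by uniform distributions and minimized by concentrated distributions.

- Uniform distributions have maximum entropy log₂(3) = 1.5850 bits
- The more "peaked" or concentrated a distribution, the lower its entropy

Entropies:
  H(A) = 0.7133 bits
  H(B) = 1.5850 bits
  H(C) = 1.5408 bits

Ranking: B > C > A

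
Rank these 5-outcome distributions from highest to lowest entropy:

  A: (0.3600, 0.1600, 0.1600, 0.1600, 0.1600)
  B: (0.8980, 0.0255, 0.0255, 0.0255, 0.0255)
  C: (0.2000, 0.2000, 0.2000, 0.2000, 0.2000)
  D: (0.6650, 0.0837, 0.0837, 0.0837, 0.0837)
C > A > D > B

Key insight: Entropy is maximized by uniform distributions and minimized by concentrated distributions.

Entropies:
  H(A) = 2.2227 bits
  H(B) = 0.6793 bits
  H(C) = 2.3219 bits
  H(D) = 1.5900 bits

Ranking: C > A > D > B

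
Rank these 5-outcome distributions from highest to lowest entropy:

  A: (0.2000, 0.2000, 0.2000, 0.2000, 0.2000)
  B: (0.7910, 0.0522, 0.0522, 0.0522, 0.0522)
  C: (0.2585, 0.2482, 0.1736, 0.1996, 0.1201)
A > C > B

Key insight: Entropy is maximized by uniform distributions and minimized by concentrated distributions.

- Uniform distributions have maximum entropy log₂(5) = 2.3219 bits
- The more "peaked" or concentrated a distribution, the lower its entropy

Entropies:
  H(A) = 2.3219 bits
  H(B) = 1.1576 bits
  H(C) = 2.2733 bits

Ranking: A > C > B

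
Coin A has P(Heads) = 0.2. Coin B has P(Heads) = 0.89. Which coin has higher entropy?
A

For binary distributions, entropy is maximized at p=0.5 and decreases as p moves toward 0 or 1.

H(A) = H(0.2) = 0.7219 bits
H(B) = H(0.89) = 0.4999 bits

Distribution A (p=0.2) is closer to uniform (p=0.5), so it has higher entropy.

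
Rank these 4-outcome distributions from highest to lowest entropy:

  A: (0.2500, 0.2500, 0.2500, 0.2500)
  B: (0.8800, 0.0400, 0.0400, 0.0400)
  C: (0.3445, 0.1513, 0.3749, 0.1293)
A > C > B

Key insight: Entropy is maximized by uniform distributions and minimized by concentrated distributions.

- Uniform distributions have maximum entropy log₂(4) = 2.0000 bits
- The more "peaked" or concentrated a distribution, the lower its entropy

Entropies:
  H(A) = 2.0000 bits
  H(B) = 0.7196 bits
  H(C) = 1.8541 bits

Ranking: A > C > B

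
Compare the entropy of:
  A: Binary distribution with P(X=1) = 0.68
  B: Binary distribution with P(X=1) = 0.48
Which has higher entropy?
B

For binary distributions, entropy is maximized at p=0.5 and decreases as p moves toward 0 or 1.

H(A) = H(0.68) = 0.9044 bits
H(B) = H(0.48) = 0.9988 bits

Distribution B (p=0.48) is closer to uniform (p=0.5), so it has higher entropy.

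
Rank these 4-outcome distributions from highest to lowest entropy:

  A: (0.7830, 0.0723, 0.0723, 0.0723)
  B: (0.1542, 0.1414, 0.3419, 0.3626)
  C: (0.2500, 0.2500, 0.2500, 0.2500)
C > B > A

Key insight: Entropy is maximized by uniform distributions and minimized by concentrated distributions.

- Uniform distributions have maximum entropy log₂(4) = 2.0000 bits
- The more "peaked" or concentrated a distribution, the lower its entropy

Entropies:
  H(A) = 1.0986 bits
  H(B) = 1.8750 bits
  H(C) = 2.0000 bits

Ranking: C > B > A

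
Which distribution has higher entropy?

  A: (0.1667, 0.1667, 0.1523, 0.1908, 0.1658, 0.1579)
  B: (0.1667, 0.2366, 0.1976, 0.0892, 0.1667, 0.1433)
A

Both distributions are close to uniform, making this a harder comparison.

H(A) = 2.5813 bits
H(B) = 2.5286 bits

The distribution closer to uniform has higher entropy.
Answer: A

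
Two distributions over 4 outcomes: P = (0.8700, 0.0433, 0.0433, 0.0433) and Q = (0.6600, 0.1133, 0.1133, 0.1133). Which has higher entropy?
Q

P is highly concentrated on one outcome (87%), making it nearly deterministic. Q spreads its mass more evenly (max 66%). The more spread-out distribution has higher entropy: H(P) ≈ 0.763 bits, H(Q) ≈ 1.464 bits.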